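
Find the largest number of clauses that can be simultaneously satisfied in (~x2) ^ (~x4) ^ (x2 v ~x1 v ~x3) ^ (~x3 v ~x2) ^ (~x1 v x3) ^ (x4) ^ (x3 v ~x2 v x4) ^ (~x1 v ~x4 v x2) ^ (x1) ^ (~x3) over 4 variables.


Enumerate all 16 truth assignments.
For each, count how many of the 10 clauses are satisfied.
The formula is not fully satisfiable, so the maximum is below 10.
Maximum simultaneously satisfiable clauses = 8.

8


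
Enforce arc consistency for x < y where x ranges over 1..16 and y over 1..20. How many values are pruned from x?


For the constraint x < y, x needs a supporting value in y's domain.
x can be at most 19 (one less than y's maximum).
Valid x values from domain: 16 out of 16.
Pruned = 16 - 16 = 0.

0


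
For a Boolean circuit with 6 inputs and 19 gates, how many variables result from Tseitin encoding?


The Tseitin transformation introduces one auxiliary variable per gate.
Total variables = inputs + gates = 6 + 19 = 25.

25


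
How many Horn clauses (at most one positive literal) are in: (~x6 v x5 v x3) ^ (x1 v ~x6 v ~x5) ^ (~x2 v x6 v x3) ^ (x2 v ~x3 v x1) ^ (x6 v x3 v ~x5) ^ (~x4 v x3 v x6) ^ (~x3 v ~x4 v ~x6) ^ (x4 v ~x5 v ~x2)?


A Horn clause has at most one positive literal.
Clause 1: 2 positive lit(s) -> not Horn
Clause 2: 1 positive lit(s) -> Horn
Clause 3: 2 positive lit(s) -> not Horn
Clause 4: 2 positive lit(s) -> not Horn
Clause 5: 2 positive lit(s) -> not Horn
Clause 6: 2 positive lit(s) -> not Horn
Clause 7: 0 positive lit(s) -> Horn
Clause 8: 1 positive lit(s) -> Horn
Total Horn clauses = 3.

3


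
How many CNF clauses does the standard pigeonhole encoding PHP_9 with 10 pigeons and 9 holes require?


The PHP encoding has two parts:
1) At-least-one-hole clauses: 10 (one per pigeon, each with 9 literals).
2) At-most-one-pigeon-per-hole clauses: 9 holes * C(10,2) = 9 * 45 = 405.
Total clauses = 10 + 405 = 415.

415


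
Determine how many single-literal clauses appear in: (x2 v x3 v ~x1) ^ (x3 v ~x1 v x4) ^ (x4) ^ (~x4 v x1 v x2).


A unit clause contains exactly one literal.
Unit clauses found: (x4).
Count = 1.

1


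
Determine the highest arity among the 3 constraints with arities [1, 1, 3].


The arities are: 1, 1, 3.
Scan for the maximum value.
Maximum arity = 3.

3


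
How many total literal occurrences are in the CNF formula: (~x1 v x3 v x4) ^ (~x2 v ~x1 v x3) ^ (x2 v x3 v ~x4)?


Clause lengths: 3, 3, 3.
Sum = 3 + 3 + 3 = 9.

9


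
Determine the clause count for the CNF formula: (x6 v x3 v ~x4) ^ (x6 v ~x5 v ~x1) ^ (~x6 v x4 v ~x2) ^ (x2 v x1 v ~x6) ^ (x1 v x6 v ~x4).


Each group enclosed in parentheses joined by ^ is one clause.
Counting the conjuncts: 5 clauses.

5


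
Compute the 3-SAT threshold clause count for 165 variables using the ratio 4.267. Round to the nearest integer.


The 3-SAT phase transition occurs at approximately 4.267 clauses per variable.
m = 4.267 * 165 = 704.055.
Rounded to nearest integer: 704.

704


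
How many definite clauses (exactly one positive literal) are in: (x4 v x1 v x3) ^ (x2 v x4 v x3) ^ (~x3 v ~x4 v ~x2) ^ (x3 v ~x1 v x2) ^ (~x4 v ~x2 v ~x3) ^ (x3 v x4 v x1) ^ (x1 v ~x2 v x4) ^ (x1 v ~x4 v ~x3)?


A definite clause has exactly one positive literal.
Clause 1: 3 positive -> not definite
Clause 2: 3 positive -> not definite
Clause 3: 0 positive -> not definite
Clause 4: 2 positive -> not definite
Clause 5: 0 positive -> not definite
Clause 6: 3 positive -> not definite
Clause 7: 2 positive -> not definite
Clause 8: 1 positive -> definite
Definite clause count = 1.

1


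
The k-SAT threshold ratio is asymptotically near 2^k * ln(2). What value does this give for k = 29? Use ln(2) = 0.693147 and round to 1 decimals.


Using the asymptotic formula: threshold ~ 2^k * ln(2).
2^29 = 536870912.
536870912 * 0.693147 = 372130462.0.

372130462.0


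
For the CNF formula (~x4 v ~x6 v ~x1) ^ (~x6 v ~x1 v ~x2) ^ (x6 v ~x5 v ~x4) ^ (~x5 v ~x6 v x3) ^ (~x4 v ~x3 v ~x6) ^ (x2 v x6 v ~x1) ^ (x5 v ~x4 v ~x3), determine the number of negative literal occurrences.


Scan each clause for negated literals.
Clause 1: 3 negative; Clause 2: 3 negative; Clause 3: 2 negative; Clause 4: 2 negative; Clause 5: 3 negative; Clause 6: 1 negative; Clause 7: 2 negative.
Total negative literal occurrences = 16.

16


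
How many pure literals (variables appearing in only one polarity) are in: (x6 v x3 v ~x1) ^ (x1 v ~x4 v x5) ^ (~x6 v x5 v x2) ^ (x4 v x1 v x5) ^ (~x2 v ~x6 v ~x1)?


A pure literal appears in only one polarity across all clauses.
Pure literals: x3 (positive only), x5 (positive only).
Count = 2.

2


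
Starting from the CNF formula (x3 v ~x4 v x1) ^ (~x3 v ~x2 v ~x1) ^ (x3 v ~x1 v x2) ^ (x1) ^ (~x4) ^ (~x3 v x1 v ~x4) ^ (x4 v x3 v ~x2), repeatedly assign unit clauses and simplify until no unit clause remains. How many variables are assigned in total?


Unit propagation repeatedly assigns the literal in any unit clause, then simplifies.
Assignments in order: x1 = T, x4 = F.
No further unit clauses remain.
Total variables assigned = 2.

2


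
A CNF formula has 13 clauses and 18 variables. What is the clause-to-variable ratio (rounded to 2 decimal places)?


Clause-to-variable ratio = clauses / variables.
13 / 18 = 0.72.

0.72


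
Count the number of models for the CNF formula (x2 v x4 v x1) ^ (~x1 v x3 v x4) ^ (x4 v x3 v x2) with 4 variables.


Enumerate all 16 truth assignments over 4 variables.
Test each against every clause.
Satisfying assignments found: 12.

12


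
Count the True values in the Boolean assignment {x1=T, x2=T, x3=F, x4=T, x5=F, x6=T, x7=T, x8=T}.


The weight is the number of variables assigned True.
True variables: x1, x2, x4, x6, x7, x8.
Weight = 6.

6


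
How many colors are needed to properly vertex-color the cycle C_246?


A cycle on an even number of vertices is bipartite: alternate two colors around the cycle.
Since 246 is even, two colors suffice, and at least two are needed because the graph has edges.
Chromatic number = 2.

2


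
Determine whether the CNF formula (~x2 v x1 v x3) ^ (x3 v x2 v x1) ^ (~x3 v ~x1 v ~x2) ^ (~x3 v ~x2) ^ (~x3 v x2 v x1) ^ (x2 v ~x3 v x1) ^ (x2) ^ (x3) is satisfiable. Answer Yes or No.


Check all 8 possible truth assignments.
Number of satisfying assignments found: 0.
The formula is unsatisfiable.

No


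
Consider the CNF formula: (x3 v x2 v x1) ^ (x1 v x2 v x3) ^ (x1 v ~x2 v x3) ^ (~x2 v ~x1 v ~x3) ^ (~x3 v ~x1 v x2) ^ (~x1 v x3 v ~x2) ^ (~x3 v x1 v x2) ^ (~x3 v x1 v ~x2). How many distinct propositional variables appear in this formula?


Identify each distinct variable in the formula.
Variables found: x1, x2, x3.
Total distinct variables = 3.

3


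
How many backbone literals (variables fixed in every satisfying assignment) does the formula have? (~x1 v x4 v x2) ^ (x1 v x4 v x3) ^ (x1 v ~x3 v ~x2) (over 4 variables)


Find all satisfying assignments: 10 model(s).
Check which variables have the same value in every model.
No variable is fixed across all models.
Backbone size = 0.

0


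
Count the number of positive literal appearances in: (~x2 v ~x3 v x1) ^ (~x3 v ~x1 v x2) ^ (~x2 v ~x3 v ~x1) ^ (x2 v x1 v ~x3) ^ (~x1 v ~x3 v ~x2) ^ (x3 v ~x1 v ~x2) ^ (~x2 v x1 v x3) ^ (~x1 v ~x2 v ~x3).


Scan each clause for unnegated literals.
Clause 1: 1 positive; Clause 2: 1 positive; Clause 3: 0 positive; Clause 4: 2 positive; Clause 5: 0 positive; Clause 6: 1 positive; Clause 7: 2 positive; Clause 8: 0 positive.
Total positive literal occurrences = 7.

7


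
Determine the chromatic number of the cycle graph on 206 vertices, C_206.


A cycle on an even number of vertices is bipartite: alternate two colors around the cycle.
Since 206 is even, two colors suffice, and at least two are needed because the graph has edges.
Chromatic number = 2.

2


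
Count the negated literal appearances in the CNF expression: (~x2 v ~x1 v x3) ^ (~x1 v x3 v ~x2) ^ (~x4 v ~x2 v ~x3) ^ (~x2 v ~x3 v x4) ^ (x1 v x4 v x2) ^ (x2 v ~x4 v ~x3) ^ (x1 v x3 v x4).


Scan each clause for negated literals.
Clause 1: 2 negative; Clause 2: 2 negative; Clause 3: 3 negative; Clause 4: 2 negative; Clause 5: 0 negative; Clause 6: 2 negative; Clause 7: 0 negative.
Total negative literal occurrences = 11.

11


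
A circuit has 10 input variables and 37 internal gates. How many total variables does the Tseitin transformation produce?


The Tseitin transformation introduces one auxiliary variable per gate.
Total variables = inputs + gates = 10 + 37 = 47.

47


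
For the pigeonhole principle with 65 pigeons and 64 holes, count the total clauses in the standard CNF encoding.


The PHP encoding has two parts:
1) At-least-one-hole clauses: 65 (one per pigeon, each with 64 literals).
2) At-most-one-pigeon-per-hole clauses: 64 holes * C(65,2) = 64 * 2080 = 133120.
Total clauses = 65 + 133120 = 133185.

133185


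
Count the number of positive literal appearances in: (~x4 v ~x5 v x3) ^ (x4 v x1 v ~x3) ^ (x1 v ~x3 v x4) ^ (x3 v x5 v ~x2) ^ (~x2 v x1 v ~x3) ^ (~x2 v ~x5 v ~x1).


Scan each clause for unnegated literals.
Clause 1: 1 positive; Clause 2: 2 positive; Clause 3: 2 positive; Clause 4: 2 positive; Clause 5: 1 positive; Clause 6: 0 positive.
Total positive literal occurrences = 8.

8


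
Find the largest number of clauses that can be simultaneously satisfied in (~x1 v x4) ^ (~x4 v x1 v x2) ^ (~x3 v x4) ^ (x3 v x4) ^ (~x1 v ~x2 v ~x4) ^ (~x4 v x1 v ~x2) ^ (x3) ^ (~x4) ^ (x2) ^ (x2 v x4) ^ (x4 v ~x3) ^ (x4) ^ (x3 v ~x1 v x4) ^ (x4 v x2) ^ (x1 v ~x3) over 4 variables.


Enumerate all 16 truth assignments.
For each, count how many of the 15 clauses are satisfied.
The formula is not fully satisfiable, so the maximum is below 15.
Maximum simultaneously satisfiable clauses = 13.

13


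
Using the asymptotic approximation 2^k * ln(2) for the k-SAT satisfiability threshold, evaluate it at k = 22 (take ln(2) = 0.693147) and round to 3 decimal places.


Using the asymptotic formula: threshold ~ 2^k * ln(2).
2^22 = 4194304.
4194304 * 0.693147 = 2907269.235.

2907269.235


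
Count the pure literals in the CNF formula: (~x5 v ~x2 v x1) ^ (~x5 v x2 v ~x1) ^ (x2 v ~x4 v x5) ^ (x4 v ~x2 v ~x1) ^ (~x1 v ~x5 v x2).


A pure literal appears in only one polarity across all clauses.
No pure literals found.
Count = 0.

0


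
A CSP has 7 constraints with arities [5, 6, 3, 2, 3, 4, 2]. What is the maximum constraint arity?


The arities are: 5, 6, 3, 2, 3, 4, 2.
Scan for the maximum value.
Maximum arity = 6.

6


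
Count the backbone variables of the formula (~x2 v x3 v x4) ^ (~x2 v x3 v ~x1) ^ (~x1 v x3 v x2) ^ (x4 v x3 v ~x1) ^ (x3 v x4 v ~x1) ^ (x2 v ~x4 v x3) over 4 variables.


Find all satisfying assignments: 10 model(s).
Check which variables have the same value in every model.
No variable is fixed across all models.
Backbone size = 0.

0


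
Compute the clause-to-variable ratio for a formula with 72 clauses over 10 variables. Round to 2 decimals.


Clause-to-variable ratio = clauses / variables.
72 / 10 = 7.2.

7.2


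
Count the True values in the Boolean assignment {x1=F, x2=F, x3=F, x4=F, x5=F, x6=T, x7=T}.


The weight is the number of variables assigned True.
True variables: x6, x7.
Weight = 2.

2


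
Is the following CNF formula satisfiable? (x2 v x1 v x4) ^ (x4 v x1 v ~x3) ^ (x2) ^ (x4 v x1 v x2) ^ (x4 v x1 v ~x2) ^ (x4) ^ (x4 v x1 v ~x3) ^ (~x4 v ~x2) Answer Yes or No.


Check all 16 possible truth assignments.
Number of satisfying assignments found: 0.
The formula is unsatisfiable.

No


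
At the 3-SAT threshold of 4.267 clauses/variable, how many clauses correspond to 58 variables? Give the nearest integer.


The 3-SAT phase transition occurs at approximately 4.267 clauses per variable.
m = 4.267 * 58 = 247.486.
Rounded to nearest integer: 247.

247


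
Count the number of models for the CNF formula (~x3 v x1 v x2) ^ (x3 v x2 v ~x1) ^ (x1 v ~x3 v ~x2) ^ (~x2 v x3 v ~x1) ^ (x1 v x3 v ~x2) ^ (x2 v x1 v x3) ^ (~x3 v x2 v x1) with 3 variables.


Enumerate all 8 truth assignments over 3 variables.
Test each against every clause.
Satisfying assignments found: 2.

2


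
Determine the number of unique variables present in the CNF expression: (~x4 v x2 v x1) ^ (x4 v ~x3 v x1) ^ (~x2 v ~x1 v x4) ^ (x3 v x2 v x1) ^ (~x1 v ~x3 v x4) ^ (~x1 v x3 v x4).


Identify each distinct variable in the formula.
Variables found: x1, x2, x3, x4.
Total distinct variables = 4.

4


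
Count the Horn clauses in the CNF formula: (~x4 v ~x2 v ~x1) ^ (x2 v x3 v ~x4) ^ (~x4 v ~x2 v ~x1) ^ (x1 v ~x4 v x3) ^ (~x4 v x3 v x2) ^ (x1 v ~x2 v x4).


A Horn clause has at most one positive literal.
Clause 1: 0 positive lit(s) -> Horn
Clause 2: 2 positive lit(s) -> not Horn
Clause 3: 0 positive lit(s) -> Horn
Clause 4: 2 positive lit(s) -> not Horn
Clause 5: 2 positive lit(s) -> not Horn
Clause 6: 2 positive lit(s) -> not Horn
Total Horn clauses = 2.

2


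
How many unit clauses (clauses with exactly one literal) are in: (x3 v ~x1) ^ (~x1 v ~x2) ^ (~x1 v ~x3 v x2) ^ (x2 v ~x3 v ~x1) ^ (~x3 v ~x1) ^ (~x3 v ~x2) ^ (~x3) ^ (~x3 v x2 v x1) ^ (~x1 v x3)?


A unit clause contains exactly one literal.
Unit clauses found: (~x3).
Count = 1.

1


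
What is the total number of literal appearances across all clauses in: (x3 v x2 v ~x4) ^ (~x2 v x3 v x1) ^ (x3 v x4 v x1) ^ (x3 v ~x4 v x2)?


Clause lengths: 3, 3, 3, 3.
Sum = 3 + 3 + 3 + 3 = 12.

12


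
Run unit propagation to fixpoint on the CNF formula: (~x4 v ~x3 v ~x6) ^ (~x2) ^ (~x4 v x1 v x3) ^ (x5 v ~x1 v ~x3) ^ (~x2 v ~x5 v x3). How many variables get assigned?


Unit propagation repeatedly assigns the literal in any unit clause, then simplifies.
Assignments in order: x2 = F.
No further unit clauses remain.
Total variables assigned = 1.

1


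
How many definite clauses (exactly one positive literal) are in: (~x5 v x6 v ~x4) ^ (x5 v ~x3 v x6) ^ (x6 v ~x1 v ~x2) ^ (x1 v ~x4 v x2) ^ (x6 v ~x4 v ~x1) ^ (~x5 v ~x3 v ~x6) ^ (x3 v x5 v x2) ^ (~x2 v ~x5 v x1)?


A definite clause has exactly one positive literal.
Clause 1: 1 positive -> definite
Clause 2: 2 positive -> not definite
Clause 3: 1 positive -> definite
Clause 4: 2 positive -> not definite
Clause 5: 1 positive -> definite
Clause 6: 0 positive -> not definite
Clause 7: 3 positive -> not definite
Clause 8: 1 positive -> definite
Definite clause count = 4.

4


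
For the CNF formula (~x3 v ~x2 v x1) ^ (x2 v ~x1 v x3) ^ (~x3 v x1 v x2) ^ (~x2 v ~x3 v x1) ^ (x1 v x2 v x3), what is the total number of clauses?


Each group enclosed in parentheses joined by ^ is one clause.
Counting the conjuncts: 5 clauses.

5


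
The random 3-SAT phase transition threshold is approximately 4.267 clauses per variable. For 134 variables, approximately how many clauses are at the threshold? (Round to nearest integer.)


The 3-SAT phase transition occurs at approximately 4.267 clauses per variable.
m = 4.267 * 134 = 571.778.
Rounded to nearest integer: 572.

572


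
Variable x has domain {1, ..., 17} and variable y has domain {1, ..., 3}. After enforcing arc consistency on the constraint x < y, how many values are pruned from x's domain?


For the constraint x < y, x needs a supporting value in y's domain.
x can be at most 2 (one less than y's maximum).
Valid x values from domain: 2 out of 17.
Pruned = 17 - 2 = 15.

15


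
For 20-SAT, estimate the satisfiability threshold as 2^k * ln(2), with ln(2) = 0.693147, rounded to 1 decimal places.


Using the asymptotic formula: threshold ~ 2^k * ln(2).
2^20 = 1048576.
1048576 * 0.693147 = 726817.3.

726817.3


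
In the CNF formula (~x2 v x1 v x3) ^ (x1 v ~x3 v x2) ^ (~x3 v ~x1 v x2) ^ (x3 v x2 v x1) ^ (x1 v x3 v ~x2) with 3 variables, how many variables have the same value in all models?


Find all satisfying assignments: 4 model(s).
Check which variables have the same value in every model.
No variable is fixed across all models.
Backbone size = 0.

0


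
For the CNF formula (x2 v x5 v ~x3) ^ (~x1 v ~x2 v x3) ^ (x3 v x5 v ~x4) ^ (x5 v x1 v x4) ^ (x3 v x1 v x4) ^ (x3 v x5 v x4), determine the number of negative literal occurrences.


Scan each clause for negated literals.
Clause 1: 1 negative; Clause 2: 2 negative; Clause 3: 1 negative; Clause 4: 0 negative; Clause 5: 0 negative; Clause 6: 0 negative.
Total negative literal occurrences = 4.

4


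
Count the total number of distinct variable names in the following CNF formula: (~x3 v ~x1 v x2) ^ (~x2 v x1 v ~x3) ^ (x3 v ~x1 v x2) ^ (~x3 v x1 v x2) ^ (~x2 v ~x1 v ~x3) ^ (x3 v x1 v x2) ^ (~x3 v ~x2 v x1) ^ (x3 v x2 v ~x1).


Identify each distinct variable in the formula.
Variables found: x1, x2, x3.
Total distinct variables = 3.

3


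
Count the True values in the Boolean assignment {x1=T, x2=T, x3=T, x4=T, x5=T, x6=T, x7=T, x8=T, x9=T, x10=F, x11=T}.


The weight is the number of variables assigned True.
True variables: x1, x2, x3, x4, x5, x6, x7, x8, x9, x11.
Weight = 10.

10


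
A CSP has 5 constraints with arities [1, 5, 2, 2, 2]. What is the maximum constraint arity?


The arities are: 1, 5, 2, 2, 2.
Scan for the maximum value.
Maximum arity = 5.

5


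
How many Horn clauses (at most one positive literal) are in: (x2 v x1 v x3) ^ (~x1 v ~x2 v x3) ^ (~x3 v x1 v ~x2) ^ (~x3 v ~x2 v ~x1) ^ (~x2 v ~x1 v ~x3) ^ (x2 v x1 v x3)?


A Horn clause has at most one positive literal.
Clause 1: 3 positive lit(s) -> not Horn
Clause 2: 1 positive lit(s) -> Horn
Clause 3: 1 positive lit(s) -> Horn
Clause 4: 0 positive lit(s) -> Horn
Clause 5: 0 positive lit(s) -> Horn
Clause 6: 3 positive lit(s) -> not Horn
Total Horn clauses = 4.

4


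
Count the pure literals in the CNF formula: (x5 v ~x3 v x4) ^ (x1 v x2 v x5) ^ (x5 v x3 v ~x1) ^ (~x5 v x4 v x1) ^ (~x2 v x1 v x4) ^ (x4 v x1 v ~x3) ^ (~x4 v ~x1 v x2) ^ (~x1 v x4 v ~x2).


A pure literal appears in only one polarity across all clauses.
No pure literals found.
Count = 0.

0


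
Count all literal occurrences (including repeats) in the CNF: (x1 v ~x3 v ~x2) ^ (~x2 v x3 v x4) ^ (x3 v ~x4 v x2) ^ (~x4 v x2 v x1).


Clause lengths: 3, 3, 3, 3.
Sum = 3 + 3 + 3 + 3 = 12.

12


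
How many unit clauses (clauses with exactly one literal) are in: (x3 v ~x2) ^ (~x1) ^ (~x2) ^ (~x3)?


A unit clause contains exactly one literal.
Unit clauses found: (~x1), (~x2), (~x3).
Count = 3.

3


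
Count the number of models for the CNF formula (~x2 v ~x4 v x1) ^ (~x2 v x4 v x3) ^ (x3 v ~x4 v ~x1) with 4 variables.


Enumerate all 16 truth assignments over 4 variables.
Test each against every clause.
Satisfying assignments found: 10.

10


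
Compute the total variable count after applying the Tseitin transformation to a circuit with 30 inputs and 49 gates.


The Tseitin transformation introduces one auxiliary variable per gate.
Total variables = inputs + gates = 30 + 49 = 79.

79


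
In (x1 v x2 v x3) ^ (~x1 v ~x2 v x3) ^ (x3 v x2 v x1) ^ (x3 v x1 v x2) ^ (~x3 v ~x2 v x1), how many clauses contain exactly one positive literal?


A definite clause has exactly one positive literal.
Clause 1: 3 positive -> not definite
Clause 2: 1 positive -> definite
Clause 3: 3 positive -> not definite
Clause 4: 3 positive -> not definite
Clause 5: 1 positive -> definite
Definite clause count = 2.

2


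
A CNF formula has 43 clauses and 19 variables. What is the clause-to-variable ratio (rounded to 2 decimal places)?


Clause-to-variable ratio = clauses / variables.
43 / 19 = 2.26.

2.26


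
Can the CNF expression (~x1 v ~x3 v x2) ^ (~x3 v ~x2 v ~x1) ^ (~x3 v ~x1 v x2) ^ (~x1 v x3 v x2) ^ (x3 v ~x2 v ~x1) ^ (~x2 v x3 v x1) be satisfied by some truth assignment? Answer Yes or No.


Check all 8 possible truth assignments.
Number of satisfying assignments found: 3.
The formula is satisfiable.

Yes


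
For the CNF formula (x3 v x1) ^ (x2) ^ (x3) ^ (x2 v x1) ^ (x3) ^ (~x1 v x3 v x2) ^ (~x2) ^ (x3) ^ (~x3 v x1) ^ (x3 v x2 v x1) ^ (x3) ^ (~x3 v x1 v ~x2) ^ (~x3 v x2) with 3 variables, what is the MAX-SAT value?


Enumerate all 8 truth assignments.
For each, count how many of the 13 clauses are satisfied.
The formula is not fully satisfiable, so the maximum is below 13.
Maximum simultaneously satisfiable clauses = 12.

12


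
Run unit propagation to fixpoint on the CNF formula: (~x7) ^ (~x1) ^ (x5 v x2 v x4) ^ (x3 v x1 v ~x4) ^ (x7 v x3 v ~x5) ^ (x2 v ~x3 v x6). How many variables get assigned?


Unit propagation repeatedly assigns the literal in any unit clause, then simplifies.
Assignments in order: x7 = F, x1 = F.
No further unit clauses remain.
Total variables assigned = 2.

2


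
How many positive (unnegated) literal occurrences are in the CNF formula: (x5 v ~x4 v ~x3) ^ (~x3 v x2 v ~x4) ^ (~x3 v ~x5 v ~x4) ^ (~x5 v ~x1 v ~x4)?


Scan each clause for unnegated literals.
Clause 1: 1 positive; Clause 2: 1 positive; Clause 3: 0 positive; Clause 4: 0 positive.
Total positive literal occurrences = 2.

2


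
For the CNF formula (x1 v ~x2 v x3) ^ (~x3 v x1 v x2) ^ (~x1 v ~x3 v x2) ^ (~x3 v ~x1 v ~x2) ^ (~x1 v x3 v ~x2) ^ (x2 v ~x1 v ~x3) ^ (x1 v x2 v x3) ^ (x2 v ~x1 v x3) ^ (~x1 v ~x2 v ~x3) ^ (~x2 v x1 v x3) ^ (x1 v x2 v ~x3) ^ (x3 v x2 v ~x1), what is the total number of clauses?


Each group enclosed in parentheses joined by ^ is one clause.
Counting the conjuncts: 12 clauses.

12


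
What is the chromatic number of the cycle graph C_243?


An odd cycle cannot be 2-colored: alternating two colors around the cycle returns to the start with a conflict.
Since 243 is odd, three colors are required (and three suffice).
Chromatic number = 3.

3


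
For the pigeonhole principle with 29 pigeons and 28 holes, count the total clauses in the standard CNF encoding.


The PHP encoding has two parts:
1) At-least-one-hole clauses: 29 (one per pigeon, each with 28 literals).
2) At-most-one-pigeon-per-hole clauses: 28 holes * C(29,2) = 28 * 406 = 11368.
Total clauses = 29 + 11368 = 11397.

11397


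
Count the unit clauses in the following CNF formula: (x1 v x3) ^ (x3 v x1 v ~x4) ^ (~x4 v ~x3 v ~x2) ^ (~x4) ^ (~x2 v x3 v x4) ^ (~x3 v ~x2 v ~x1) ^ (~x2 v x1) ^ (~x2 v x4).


A unit clause contains exactly one literal.
Unit clauses found: (~x4).
Count = 1.

1


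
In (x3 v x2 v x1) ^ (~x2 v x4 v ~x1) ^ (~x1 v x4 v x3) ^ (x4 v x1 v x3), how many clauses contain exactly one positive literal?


A definite clause has exactly one positive literal.
Clause 1: 3 positive -> not definite
Clause 2: 1 positive -> definite
Clause 3: 2 positive -> not definite
Clause 4: 3 positive -> not definite
Definite clause count = 1.

1


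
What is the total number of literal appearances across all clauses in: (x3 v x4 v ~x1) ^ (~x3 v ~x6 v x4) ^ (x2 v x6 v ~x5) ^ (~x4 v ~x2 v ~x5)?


Clause lengths: 3, 3, 3, 3.
Sum = 3 + 3 + 3 + 3 = 12.

12


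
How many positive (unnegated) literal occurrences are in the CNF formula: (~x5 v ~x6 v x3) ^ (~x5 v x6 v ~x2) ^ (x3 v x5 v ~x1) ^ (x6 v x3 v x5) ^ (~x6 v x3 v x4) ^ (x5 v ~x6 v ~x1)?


Scan each clause for unnegated literals.
Clause 1: 1 positive; Clause 2: 1 positive; Clause 3: 2 positive; Clause 4: 3 positive; Clause 5: 2 positive; Clause 6: 1 positive.
Total positive literal occurrences = 10.

10


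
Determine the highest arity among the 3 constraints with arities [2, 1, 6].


The arities are: 2, 1, 6.
Scan for the maximum value.
Maximum arity = 6.

6


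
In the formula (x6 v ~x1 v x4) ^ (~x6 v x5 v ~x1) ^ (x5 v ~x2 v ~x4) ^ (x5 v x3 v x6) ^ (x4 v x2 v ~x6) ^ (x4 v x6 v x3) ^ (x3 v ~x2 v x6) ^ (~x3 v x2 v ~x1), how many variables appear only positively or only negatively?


A pure literal appears in only one polarity across all clauses.
Pure literals: x1 (negative only), x5 (positive only).
Count = 2.

2


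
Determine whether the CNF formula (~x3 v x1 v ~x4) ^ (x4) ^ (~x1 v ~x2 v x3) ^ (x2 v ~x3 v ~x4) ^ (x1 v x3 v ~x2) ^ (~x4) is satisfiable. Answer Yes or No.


Check all 16 possible truth assignments.
Number of satisfying assignments found: 0.
The formula is unsatisfiable.

No


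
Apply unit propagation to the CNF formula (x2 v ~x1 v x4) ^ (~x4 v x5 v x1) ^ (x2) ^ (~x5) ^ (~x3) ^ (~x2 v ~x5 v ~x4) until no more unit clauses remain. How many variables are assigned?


Unit propagation repeatedly assigns the literal in any unit clause, then simplifies.
Assignments in order: x2 = T, x5 = F, x3 = F.
No further unit clauses remain.
Total variables assigned = 3.

3


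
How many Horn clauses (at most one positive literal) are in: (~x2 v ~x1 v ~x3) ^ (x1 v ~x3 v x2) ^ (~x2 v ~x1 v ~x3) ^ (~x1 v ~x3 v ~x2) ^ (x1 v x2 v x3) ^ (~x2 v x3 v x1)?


A Horn clause has at most one positive literal.
Clause 1: 0 positive lit(s) -> Horn
Clause 2: 2 positive lit(s) -> not Horn
Clause 3: 0 positive lit(s) -> Horn
Clause 4: 0 positive lit(s) -> Horn
Clause 5: 3 positive lit(s) -> not Horn
Clause 6: 2 positive lit(s) -> not Horn
Total Horn clauses = 3.

3


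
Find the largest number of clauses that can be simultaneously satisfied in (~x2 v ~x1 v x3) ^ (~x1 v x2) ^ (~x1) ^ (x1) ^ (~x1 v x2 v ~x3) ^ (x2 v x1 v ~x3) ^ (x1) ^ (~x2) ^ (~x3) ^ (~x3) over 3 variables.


Enumerate all 8 truth assignments.
For each, count how many of the 10 clauses are satisfied.
The formula is not fully satisfiable, so the maximum is below 10.
Maximum simultaneously satisfiable clauses = 8.

8


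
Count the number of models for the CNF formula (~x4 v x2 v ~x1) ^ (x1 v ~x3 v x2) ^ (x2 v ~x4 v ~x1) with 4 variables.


Enumerate all 16 truth assignments over 4 variables.
Test each against every clause.
Satisfying assignments found: 12.

12


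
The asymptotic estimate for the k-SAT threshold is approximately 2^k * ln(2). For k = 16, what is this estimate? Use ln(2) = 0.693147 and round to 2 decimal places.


Using the asymptotic formula: threshold ~ 2^k * ln(2).
2^16 = 65536.
65536 * 0.693147 = 45426.08.

45426.08


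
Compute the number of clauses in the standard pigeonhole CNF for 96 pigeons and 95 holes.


The PHP encoding has two parts:
1) At-least-one-hole clauses: 96 (one per pigeon, each with 95 literals).
2) At-most-one-pigeon-per-hole clauses: 95 holes * C(96,2) = 95 * 4560 = 433200.
Total clauses = 96 + 433200 = 433296.

433296


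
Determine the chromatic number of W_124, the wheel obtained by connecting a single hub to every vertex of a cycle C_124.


W_124 consists of the cycle C_124 together with a hub vertex adjacent to every cycle vertex.
The cycle C_124 needs 2 colors (even cycle -> 2).
The hub is adjacent to every cycle vertex, so it must receive a new color distinct from all of them.
Chromatic number = 2 + 1 = 3.

3


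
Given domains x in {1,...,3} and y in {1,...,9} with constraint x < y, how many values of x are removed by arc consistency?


For the constraint x < y, x needs a supporting value in y's domain.
x can be at most 8 (one less than y's maximum).
Valid x values from domain: 3 out of 3.
Pruned = 3 - 3 = 0.

0


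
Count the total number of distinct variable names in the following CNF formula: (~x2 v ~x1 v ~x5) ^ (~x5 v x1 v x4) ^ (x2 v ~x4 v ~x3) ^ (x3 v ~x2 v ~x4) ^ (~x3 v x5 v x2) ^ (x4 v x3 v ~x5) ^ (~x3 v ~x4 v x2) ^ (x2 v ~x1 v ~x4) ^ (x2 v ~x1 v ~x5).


Identify each distinct variable in the formula.
Variables found: x1, x2, x3, x4, x5.
Total distinct variables = 5.

5


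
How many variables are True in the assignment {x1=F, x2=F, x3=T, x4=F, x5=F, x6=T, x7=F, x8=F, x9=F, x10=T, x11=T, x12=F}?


The weight is the number of variables assigned True.
True variables: x3, x6, x10, x11.
Weight = 4.

4


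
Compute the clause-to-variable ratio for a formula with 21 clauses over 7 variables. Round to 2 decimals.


Clause-to-variable ratio = clauses / variables.
21 / 7 = 3.0.

3.0


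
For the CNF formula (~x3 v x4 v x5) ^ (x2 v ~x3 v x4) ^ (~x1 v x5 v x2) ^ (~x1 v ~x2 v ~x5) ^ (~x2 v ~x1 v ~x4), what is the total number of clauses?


Each group enclosed in parentheses joined by ^ is one clause.
Counting the conjuncts: 5 clauses.

5


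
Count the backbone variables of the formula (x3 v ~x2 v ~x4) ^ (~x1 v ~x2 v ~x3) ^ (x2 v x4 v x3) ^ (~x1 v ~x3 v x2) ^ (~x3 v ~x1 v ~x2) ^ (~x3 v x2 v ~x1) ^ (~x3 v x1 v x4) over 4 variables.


Find all satisfying assignments: 6 model(s).
Check which variables have the same value in every model.
No variable is fixed across all models.
Backbone size = 0.

0


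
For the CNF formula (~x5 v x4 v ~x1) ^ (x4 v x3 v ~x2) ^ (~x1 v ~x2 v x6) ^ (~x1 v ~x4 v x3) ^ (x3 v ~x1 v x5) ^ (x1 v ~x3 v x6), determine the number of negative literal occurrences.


Scan each clause for negated literals.
Clause 1: 2 negative; Clause 2: 1 negative; Clause 3: 2 negative; Clause 4: 2 negative; Clause 5: 1 negative; Clause 6: 1 negative.
Total negative literal occurrences = 9.

9


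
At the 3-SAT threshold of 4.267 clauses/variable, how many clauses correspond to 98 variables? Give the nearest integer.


The 3-SAT phase transition occurs at approximately 4.267 clauses per variable.
m = 4.267 * 98 = 418.166.
Rounded to nearest integer: 418.

418


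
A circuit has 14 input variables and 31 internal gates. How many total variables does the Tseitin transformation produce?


The Tseitin transformation introduces one auxiliary variable per gate.
Total variables = inputs + gates = 14 + 31 = 45.

45


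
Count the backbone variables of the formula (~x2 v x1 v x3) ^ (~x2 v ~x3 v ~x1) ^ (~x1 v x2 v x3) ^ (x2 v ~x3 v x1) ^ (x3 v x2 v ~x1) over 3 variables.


Find all satisfying assignments: 4 model(s).
Check which variables have the same value in every model.
No variable is fixed across all models.
Backbone size = 0.

0


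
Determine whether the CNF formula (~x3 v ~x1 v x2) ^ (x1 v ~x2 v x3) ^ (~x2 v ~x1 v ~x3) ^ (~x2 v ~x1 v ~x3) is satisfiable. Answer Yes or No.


Check all 8 possible truth assignments.
Number of satisfying assignments found: 5.
The formula is satisfiable.

Yes


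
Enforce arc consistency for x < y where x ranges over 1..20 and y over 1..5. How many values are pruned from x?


For the constraint x < y, x needs a supporting value in y's domain.
x can be at most 4 (one less than y's maximum).
Valid x values from domain: 4 out of 20.
Pruned = 20 - 4 = 16.

16


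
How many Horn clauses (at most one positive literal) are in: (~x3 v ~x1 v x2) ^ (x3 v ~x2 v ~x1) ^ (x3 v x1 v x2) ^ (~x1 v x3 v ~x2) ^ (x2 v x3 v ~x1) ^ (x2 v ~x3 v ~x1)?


A Horn clause has at most one positive literal.
Clause 1: 1 positive lit(s) -> Horn
Clause 2: 1 positive lit(s) -> Horn
Clause 3: 3 positive lit(s) -> not Horn
Clause 4: 1 positive lit(s) -> Horn
Clause 5: 2 positive lit(s) -> not Horn
Clause 6: 1 positive lit(s) -> Horn
Total Horn clauses = 4.

4


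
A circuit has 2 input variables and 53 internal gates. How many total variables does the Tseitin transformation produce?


The Tseitin transformation introduces one auxiliary variable per gate.
Total variables = inputs + gates = 2 + 53 = 55.

55


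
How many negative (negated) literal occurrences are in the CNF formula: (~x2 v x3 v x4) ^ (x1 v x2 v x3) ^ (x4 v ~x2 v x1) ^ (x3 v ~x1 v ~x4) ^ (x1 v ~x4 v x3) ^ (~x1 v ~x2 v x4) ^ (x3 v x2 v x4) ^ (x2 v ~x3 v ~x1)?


Scan each clause for negated literals.
Clause 1: 1 negative; Clause 2: 0 negative; Clause 3: 1 negative; Clause 4: 2 negative; Clause 5: 1 negative; Clause 6: 2 negative; Clause 7: 0 negative; Clause 8: 2 negative.
Total negative literal occurrences = 9.

9


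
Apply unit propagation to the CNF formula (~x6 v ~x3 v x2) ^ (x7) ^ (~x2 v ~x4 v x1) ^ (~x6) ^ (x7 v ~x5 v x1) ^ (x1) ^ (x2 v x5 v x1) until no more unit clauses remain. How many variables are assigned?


Unit propagation repeatedly assigns the literal in any unit clause, then simplifies.
Assignments in order: x7 = T, x6 = F, x1 = T.
No further unit clauses remain.
Total variables assigned = 3.

3


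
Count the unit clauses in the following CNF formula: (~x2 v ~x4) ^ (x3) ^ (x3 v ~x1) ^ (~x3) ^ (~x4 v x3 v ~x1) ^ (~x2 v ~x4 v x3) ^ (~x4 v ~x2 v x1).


A unit clause contains exactly one literal.
Unit clauses found: (x3), (~x3).
Count = 2.

2


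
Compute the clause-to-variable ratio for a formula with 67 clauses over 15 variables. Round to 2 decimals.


Clause-to-variable ratio = clauses / variables.
67 / 15 = 4.47.

4.47


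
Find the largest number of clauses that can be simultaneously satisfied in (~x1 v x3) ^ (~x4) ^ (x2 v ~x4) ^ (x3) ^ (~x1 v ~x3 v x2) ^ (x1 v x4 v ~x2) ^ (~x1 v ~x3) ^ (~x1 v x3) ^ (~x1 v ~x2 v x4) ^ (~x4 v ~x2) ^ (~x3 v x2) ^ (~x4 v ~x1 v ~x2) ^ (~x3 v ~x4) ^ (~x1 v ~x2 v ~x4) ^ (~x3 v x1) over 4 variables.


Enumerate all 16 truth assignments.
For each, count how many of the 15 clauses are satisfied.
The formula is not fully satisfiable, so the maximum is below 15.
Maximum simultaneously satisfiable clauses = 14.

14


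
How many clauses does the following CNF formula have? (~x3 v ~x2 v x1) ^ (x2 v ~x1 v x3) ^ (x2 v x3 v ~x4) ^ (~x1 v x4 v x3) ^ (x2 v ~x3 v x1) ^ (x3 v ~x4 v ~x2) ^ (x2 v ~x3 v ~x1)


Each group enclosed in parentheses joined by ^ is one clause.
Counting the conjuncts: 7 clauses.

7


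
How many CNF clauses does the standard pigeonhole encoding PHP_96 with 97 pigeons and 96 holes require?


The PHP encoding has two parts:
1) At-least-one-hole clauses: 97 (one per pigeon, each with 96 literals).
2) At-most-one-pigeon-per-hole clauses: 96 holes * C(97,2) = 96 * 4656 = 446976.
Total clauses = 97 + 446976 = 447073.

447073


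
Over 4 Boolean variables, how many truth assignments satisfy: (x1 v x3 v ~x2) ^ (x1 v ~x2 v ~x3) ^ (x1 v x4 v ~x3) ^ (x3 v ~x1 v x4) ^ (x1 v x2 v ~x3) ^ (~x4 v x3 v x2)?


Enumerate all 16 truth assignments over 4 variables.
Test each against every clause.
Satisfying assignments found: 6.

6


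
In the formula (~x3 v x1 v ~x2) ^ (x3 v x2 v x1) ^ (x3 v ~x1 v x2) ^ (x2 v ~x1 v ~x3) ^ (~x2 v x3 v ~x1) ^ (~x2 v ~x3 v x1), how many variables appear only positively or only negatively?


A pure literal appears in only one polarity across all clauses.
No pure literals found.
Count = 0.

0


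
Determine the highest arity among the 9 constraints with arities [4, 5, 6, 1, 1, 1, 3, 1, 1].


The arities are: 4, 5, 6, 1, 1, 1, 3, 1, 1.
Scan for the maximum value.
Maximum arity = 6.

6


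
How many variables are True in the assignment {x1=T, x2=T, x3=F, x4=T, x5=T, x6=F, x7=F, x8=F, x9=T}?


The weight is the number of variables assigned True.
True variables: x1, x2, x4, x5, x9.
Weight = 5.

5


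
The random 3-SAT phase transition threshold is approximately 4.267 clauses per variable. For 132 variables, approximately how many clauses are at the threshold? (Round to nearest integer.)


The 3-SAT phase transition occurs at approximately 4.267 clauses per variable.
m = 4.267 * 132 = 563.244.
Rounded to nearest integer: 563.

563


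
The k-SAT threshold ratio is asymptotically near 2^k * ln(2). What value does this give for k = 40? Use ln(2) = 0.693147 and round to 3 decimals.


Using the asymptotic formula: threshold ~ 2^k * ln(2).
2^40 = 1099511627776.
1099511627776 * 0.693147 = 762123186258.051.

762123186258.051


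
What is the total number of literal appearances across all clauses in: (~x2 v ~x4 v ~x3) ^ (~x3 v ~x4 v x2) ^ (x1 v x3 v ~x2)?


Clause lengths: 3, 3, 3.
Sum = 3 + 3 + 3 = 9.

9


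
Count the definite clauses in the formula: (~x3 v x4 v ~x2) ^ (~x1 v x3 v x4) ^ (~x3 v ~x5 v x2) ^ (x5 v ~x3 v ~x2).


A definite clause has exactly one positive literal.
Clause 1: 1 positive -> definite
Clause 2: 2 positive -> not definite
Clause 3: 1 positive -> definite
Clause 4: 1 positive -> definite
Definite clause count = 3.

3


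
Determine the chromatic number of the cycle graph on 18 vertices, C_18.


A cycle on an even number of vertices is bipartite: alternate two colors around the cycle.
Since 18 is even, two colors suffice, and at least two are needed because the graph has edges.
Chromatic number = 2.

2


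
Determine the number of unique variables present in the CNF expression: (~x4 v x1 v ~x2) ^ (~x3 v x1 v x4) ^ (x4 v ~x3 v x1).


Identify each distinct variable in the formula.
Variables found: x1, x2, x3, x4.
Total distinct variables = 4.

4


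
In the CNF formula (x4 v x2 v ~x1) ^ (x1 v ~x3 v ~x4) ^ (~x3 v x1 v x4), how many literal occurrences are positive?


Scan each clause for unnegated literals.
Clause 1: 2 positive; Clause 2: 1 positive; Clause 3: 2 positive.
Total positive literal occurrences = 5.

5


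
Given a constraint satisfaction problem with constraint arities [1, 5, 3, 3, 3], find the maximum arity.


The arities are: 1, 5, 3, 3, 3.
Scan for the maximum value.
Maximum arity = 5.

5


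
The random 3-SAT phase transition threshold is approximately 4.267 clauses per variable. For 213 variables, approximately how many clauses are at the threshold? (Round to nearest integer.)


The 3-SAT phase transition occurs at approximately 4.267 clauses per variable.
m = 4.267 * 213 = 908.871.
Rounded to nearest integer: 909.

909


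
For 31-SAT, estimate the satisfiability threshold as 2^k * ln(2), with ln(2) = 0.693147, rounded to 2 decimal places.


Using the asymptotic formula: threshold ~ 2^k * ln(2).
2^31 = 2147483648.
2147483648 * 0.693147 = 1488521848.16.

1488521848.16


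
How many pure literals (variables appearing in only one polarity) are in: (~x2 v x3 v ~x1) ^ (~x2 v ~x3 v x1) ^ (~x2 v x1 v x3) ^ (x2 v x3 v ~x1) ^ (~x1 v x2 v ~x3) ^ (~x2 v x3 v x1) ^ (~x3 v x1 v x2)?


A pure literal appears in only one polarity across all clauses.
No pure literals found.
Count = 0.

0


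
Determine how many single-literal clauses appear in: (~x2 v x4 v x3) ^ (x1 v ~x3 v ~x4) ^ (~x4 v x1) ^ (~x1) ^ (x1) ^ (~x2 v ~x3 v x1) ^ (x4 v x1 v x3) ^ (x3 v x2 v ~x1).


A unit clause contains exactly one literal.
Unit clauses found: (~x1), (x1).
Count = 2.

2


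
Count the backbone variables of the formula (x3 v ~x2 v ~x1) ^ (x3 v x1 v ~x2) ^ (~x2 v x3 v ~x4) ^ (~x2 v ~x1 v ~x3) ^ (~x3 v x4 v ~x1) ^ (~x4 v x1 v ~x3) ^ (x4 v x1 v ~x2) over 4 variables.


Find all satisfying assignments: 6 model(s).
Check which variables have the same value in every model.
Fixed variables: x2=F.
Backbone size = 1.

1


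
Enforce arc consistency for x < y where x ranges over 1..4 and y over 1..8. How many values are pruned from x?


For the constraint x < y, x needs a supporting value in y's domain.
x can be at most 7 (one less than y's maximum).
Valid x values from domain: 4 out of 4.
Pruned = 4 - 4 = 0.

0


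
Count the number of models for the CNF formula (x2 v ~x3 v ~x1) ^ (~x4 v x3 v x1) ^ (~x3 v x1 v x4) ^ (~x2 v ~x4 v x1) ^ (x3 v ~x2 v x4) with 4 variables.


Enumerate all 16 truth assignments over 4 variables.
Test each against every clause.
Satisfying assignments found: 7.

7


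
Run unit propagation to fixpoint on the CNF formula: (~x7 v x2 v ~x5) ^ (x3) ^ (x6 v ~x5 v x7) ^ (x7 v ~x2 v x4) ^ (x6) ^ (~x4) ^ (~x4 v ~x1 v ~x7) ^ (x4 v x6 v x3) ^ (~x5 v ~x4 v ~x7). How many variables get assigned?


Unit propagation repeatedly assigns the literal in any unit clause, then simplifies.
Assignments in order: x3 = T, x6 = T, x4 = F.
No further unit clauses remain.
Total variables assigned = 3.

3


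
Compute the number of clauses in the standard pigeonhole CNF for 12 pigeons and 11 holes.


The PHP encoding has two parts:
1) At-least-one-hole clauses: 12 (one per pigeon, each with 11 literals).
2) At-most-one-pigeon-per-hole clauses: 11 holes * C(12,2) = 11 * 66 = 726.
Total clauses = 12 + 726 = 738.

738


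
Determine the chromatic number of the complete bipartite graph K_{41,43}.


K_{41,43} is bipartite by definition: the two parts are independent sets, with every edge crossing between them.
Color all vertices in one part with color 1 and all vertices in the other part with color 2.
Since the graph has at least one edge, one color does not suffice.
Chromatic number = 2.

2
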